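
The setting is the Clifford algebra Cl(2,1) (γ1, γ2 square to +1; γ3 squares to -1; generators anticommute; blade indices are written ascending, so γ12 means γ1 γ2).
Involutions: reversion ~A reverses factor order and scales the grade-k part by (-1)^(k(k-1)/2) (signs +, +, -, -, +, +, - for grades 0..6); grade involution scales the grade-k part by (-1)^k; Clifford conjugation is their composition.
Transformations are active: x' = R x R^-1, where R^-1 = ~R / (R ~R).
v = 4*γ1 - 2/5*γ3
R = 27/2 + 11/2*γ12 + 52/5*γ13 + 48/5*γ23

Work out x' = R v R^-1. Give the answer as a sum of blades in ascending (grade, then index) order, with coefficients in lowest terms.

~R = 27/2 - 11/2*γ12 - 52/5*γ13 - 48/5*γ23, and R ~R = 609/50, so R^-1 = ~R / (609/50).
R v = 1454/25*γ1 - 454/25*γ2 - 47*γ3 + 181/5*γ123
Answer: 1968/29*γ1 + 1876/87*γ2 - 30926/435*γ3


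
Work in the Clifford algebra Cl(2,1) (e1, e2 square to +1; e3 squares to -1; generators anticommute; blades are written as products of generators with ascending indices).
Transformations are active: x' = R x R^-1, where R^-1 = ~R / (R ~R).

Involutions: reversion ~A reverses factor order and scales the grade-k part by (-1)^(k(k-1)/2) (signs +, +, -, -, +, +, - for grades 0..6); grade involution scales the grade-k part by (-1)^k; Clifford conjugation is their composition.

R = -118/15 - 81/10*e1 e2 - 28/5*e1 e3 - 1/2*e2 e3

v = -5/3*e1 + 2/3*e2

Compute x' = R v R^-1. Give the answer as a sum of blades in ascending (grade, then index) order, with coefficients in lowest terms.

~R = -118/15 + 81/10*e1 e2 + 28/5*e1 e3 + 1/2*e2 e3, and R ~R = 21574/225, so R^-1 = ~R / (21574/225).
R v = 347/45*e1 - 1687/90*e2 - 9*e3 + 137/30*e1 e2 e3
Answer: 361/804*e1 + 377/201*e2 + 189/268*e3


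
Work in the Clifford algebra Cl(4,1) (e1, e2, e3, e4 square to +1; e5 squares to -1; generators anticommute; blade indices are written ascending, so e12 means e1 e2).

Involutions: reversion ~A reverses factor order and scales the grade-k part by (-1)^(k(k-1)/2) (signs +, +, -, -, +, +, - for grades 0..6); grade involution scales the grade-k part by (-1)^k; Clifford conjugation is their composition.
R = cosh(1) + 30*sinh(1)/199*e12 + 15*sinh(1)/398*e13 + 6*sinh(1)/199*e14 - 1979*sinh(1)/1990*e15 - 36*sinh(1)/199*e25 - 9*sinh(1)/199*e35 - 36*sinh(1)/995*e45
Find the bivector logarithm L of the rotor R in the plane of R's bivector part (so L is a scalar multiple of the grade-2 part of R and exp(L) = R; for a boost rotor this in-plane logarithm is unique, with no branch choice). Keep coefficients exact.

The scalar part of R is cosh(1), which determines |rapidity| via cosh; the sign lives in the bivector part, and pairing them (bivector part over sinh of the rapidity = the plane) gives the unique in-plane L = rapidity * plane.
Concretely: cosh(rapidity) = cosh(1) gives rapidity = ±1, and since rapidity/sinh(rapidity) is even the sign is immaterial: L = (rapidity/sinh(rapidity)) * <R>_2 = (1/sinh(1)) * <R>_2.
Answer: 30/199*e12 + 15/398*e13 + 6/199*e14 - 1979/1990*e15 - 36/199*e25 - 9/199*e35 - 36/995*e45


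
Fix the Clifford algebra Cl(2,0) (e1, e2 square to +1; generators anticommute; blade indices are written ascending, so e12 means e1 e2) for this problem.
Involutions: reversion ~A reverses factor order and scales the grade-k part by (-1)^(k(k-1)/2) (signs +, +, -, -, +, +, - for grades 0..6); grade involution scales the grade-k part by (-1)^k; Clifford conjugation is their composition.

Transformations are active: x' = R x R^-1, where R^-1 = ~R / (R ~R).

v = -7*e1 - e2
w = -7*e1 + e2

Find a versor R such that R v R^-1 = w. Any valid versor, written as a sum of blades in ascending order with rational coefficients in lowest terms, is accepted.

A norm check does it: q(v) = q(w) = 50, hence R = v + w = -14*e1 realises the map — parallel part kept, (v - w)/2 negated, v carried to w.
Answer: -14*e1


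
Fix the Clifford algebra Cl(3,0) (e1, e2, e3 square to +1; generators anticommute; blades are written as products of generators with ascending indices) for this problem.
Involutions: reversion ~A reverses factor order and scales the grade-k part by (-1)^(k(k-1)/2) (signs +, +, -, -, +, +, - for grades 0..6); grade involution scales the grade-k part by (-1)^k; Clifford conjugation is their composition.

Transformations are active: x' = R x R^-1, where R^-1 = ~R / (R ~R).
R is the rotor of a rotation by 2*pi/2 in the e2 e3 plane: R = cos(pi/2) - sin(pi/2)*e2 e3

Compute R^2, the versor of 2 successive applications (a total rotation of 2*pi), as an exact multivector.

Half-angle bookkeeping: 2 applications in e2 e3 add up to rotor phase 2*pi/2 = pi, so R^2 = cos(pi) - sin(pi)*e2 e3.
cos(pi) = -1 and sin(pi) = 0, so R^2 = -1. The total rotation 2*pi is 1 full turn, so every vector returns to itself, yet the rotor is -1, on the OTHER sheet of the double cover (an odd number of 2*pi turns).
Answer: -1


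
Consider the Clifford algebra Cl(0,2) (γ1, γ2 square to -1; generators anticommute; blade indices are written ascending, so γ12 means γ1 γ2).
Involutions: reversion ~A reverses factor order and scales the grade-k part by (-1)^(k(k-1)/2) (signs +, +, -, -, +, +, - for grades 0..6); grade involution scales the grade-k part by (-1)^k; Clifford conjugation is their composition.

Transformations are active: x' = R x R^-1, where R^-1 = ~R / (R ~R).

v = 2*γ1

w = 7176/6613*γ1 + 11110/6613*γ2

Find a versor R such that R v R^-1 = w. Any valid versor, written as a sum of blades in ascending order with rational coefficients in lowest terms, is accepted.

A norm check does it: q(v) = q(w) = -4, hence R = v + w = 20402/6613*γ1 + 11110/6613*γ2 realises the map — parallel part kept, (v - w)/2 negated, v carried to w.
Answer: 20402/6613*γ1 + 11110/6613*γ2


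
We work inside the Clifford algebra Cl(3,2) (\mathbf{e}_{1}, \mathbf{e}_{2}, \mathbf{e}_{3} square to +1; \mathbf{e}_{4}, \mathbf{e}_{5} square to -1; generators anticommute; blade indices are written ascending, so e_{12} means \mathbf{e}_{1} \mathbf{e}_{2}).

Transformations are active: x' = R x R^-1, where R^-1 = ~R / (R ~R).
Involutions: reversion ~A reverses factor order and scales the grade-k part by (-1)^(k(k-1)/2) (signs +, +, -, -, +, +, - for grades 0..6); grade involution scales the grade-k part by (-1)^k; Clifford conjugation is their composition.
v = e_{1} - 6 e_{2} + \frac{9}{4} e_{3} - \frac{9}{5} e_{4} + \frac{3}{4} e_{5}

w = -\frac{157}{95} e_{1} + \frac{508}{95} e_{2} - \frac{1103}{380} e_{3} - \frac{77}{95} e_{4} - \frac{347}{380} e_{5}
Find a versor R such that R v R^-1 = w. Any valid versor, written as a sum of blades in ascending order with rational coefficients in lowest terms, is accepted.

The midline construction: v and w both square to \frac{1913}{50}, so reflecting in their sum -\frac{62}{95} e_{1} - \frac{62}{95} e_{2} - \frac{62}{95} e_{3} - \frac{248}{95} e_{4} - \frac{31}{190} e_{5} exchanges them.
Answer: -\frac{62}{95} e_{1} - \frac{62}{95} e_{2} - \frac{62}{95} e_{3} - \frac{248}{95} e_{4} - \frac{31}{190} e_{5}


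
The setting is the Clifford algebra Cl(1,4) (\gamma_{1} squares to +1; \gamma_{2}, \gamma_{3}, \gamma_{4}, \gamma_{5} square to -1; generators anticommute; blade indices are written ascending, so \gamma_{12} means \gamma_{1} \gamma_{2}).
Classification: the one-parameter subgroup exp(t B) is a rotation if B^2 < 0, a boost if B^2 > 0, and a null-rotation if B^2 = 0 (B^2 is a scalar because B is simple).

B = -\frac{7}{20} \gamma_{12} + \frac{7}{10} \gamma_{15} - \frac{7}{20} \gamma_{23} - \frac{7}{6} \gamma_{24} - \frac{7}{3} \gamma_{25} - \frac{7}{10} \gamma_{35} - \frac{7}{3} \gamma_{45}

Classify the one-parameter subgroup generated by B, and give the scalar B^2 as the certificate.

B^2 term by term: the squares give (-\frac{7}{20})^2*(\gamma_{12})^2 + (\frac{7}{10})^2*(\gamma_{15})^2 + (-\frac{7}{20})^2*(\gamma_{23})^2 + (-\frac{7}{6})^2*(\gamma_{24})^2 + (-\frac{7}{3})^2*(\gamma_{25})^2 + (-\frac{7}{10})^2*(\gamma_{35})^2 + (-\frac{7}{3})^2*(\gamma_{45})^2 = \frac{49}{400}*(+1) + \frac{49}{100}*(+1) + \frac{49}{400}*(-1) + \frac{49}{36}*(-1) + \frac{49}{9}*(-1) + \frac{49}{100}*(-1) + \frac{49}{9}*(-1) = -\frac{49}{4} (each basis 2-blade squares to minus the product of its generators' squares); cross terms between blades sharing an index anticommute and cancel; the commuting (index-disjoint) pairs give grade-4 terms 2*c*c'*(blade product), which cancel blade by blade — \gamma_{1235}: \frac{49}{100} - \frac{49}{100} = 0; \gamma_{1245}: \frac{49}{30} - \frac{49}{30} = 0; \gamma_{2345}: \frac{49}{30} - \frac{49}{30} = 0 — confirming B is simple. So B^2 = -\frac{49}{4}.
Answer: rotation, certificate B^2 = -\frac{49}{4}. B^2 = -\frac{49}{4} is basis-independent, so its sign is the whole story.


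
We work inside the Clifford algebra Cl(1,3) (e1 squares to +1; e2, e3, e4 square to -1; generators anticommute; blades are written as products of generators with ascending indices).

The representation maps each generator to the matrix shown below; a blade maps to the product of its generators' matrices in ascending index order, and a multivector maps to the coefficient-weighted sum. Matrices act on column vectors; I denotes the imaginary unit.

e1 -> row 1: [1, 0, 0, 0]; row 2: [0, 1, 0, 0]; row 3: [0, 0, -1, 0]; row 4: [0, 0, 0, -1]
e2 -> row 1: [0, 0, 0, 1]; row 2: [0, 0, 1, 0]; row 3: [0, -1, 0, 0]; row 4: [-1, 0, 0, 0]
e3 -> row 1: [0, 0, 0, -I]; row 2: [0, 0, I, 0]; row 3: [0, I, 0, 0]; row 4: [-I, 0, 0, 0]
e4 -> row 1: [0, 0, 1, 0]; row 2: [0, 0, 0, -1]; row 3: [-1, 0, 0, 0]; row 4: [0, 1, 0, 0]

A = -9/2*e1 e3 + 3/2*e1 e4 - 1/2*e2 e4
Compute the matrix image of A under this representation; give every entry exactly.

Bivector images (products of the table entries): rho(e1 e3) = rho(e1)rho(e3) = row 1: [0, 0, 0, -I]; row 2: [0, 0, I, 0]; row 3: [0, -I, 0, 0]; row 4: [I, 0, 0, 0]; rho(e1 e4) = rho(e1)rho(e4) = row 1: [0, 0, 1, 0]; row 2: [0, 0, 0, -1]; row 3: [1, 0, 0, 0]; row 4: [0, -1, 0, 0]; rho(e2 e4) = rho(e2)rho(e4) = row 1: [0, 1, 0, 0]; row 2: [-1, 0, 0, 0]; row 3: [0, 0, 0, 1]; row 4: [0, 0, -1, 0].
M = (-9/2)*rho(e1 e3) + (3/2)*rho(e1 e4) + (-1/2)*rho(e2 e4), summed entrywise:
Answer: row 1: [0, -1/2, 3/2, 9*I/2]; row 2: [1/2, 0, -9*I/2, -3/2]; row 3: [3/2, 9*I/2, 0, -1/2]; row 4: [-9*I/2, -3/2, 1/2, 0]


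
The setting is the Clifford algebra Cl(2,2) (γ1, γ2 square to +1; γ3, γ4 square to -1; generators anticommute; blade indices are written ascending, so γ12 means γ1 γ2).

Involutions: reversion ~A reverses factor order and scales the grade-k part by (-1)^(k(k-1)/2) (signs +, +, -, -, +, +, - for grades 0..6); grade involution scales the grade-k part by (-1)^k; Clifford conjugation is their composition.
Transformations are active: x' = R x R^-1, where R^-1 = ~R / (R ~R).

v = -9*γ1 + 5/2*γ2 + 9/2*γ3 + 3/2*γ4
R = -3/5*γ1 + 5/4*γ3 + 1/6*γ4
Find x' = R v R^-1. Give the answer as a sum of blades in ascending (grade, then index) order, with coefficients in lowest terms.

~R = -3/5*γ1 + 5/4*γ3 + 1/6*γ4, and R ~R = -4429/3600, so R^-1 = ~R / (-4429/3600).
R v = -19/40 - 3/2*γ12 + 171/20*γ13 + 3/5*γ14 - 25/8*γ23 - 5/12*γ24 + 9/8*γ34
Answer: 37809/4429*γ1 - 5/2*γ2 - 31311/8858*γ3 - 12147/8858*γ4


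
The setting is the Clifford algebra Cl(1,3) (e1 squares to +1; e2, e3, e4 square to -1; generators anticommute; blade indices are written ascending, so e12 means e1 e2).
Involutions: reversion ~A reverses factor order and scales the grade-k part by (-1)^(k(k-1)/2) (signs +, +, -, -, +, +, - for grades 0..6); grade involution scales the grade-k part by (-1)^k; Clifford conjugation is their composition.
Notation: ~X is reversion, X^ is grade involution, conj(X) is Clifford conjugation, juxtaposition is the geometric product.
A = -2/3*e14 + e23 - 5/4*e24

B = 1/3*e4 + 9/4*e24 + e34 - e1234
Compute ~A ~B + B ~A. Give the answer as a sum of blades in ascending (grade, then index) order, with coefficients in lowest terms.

first term: 45/16 - 2/9*e1 - 5/12*e2 - 3/2*e12 - 23/12*e13 - e14 - 23/12*e23 - e24 + 9/4*e34 - 1/3*e234
second term: -45/16 + 2/9*e1 + 5/12*e2 - 3/2*e12 - 23/12*e13 - e14 - 23/12*e23 - e24 + 9/4*e34 - 1/3*e234
Answer: -3*e12 - 23/6*e13 - 2*e14 - 23/6*e23 - 2*e24 + 9/2*e34 - 2/3*e234


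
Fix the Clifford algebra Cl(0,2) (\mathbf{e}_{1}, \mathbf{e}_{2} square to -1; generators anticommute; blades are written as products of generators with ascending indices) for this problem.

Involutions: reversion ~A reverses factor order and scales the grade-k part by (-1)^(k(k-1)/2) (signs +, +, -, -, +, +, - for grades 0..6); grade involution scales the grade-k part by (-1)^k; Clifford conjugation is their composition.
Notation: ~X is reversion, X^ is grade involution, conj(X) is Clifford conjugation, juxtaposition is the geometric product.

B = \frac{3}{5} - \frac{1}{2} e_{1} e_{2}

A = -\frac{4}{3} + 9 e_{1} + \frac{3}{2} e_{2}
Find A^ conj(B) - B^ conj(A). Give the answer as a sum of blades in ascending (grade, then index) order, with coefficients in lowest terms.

first term: -\frac{4}{5} - \frac{123}{20} e_{1} + \frac{18}{5} e_{2} - \frac{2}{3} e_{1} e_{2}
second term: -\frac{4}{5} - \frac{123}{20} e_{1} + \frac{18}{5} e_{2} + \frac{2}{3} e_{1} e_{2}
Answer: -\frac{4}{3} e_{1} e_{2}


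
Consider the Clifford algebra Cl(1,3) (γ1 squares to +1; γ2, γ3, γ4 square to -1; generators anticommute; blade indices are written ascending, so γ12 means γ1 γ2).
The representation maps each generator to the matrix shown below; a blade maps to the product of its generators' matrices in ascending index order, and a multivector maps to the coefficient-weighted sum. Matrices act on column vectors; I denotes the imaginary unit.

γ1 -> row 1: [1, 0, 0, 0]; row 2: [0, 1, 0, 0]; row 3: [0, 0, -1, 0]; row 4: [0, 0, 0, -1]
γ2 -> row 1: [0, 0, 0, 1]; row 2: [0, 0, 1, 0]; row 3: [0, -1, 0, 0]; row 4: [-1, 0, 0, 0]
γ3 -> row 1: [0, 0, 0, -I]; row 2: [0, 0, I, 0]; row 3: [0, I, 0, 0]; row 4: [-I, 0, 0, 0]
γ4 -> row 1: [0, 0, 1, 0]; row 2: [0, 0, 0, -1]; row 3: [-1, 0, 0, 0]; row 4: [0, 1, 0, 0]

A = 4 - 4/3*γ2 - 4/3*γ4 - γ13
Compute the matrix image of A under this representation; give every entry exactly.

Bivector images (products of the table entries): rho(γ13) = rho(γ1)rho(γ3) = row 1: [0, 0, 0, -I]; row 2: [0, 0, I, 0]; row 3: [0, -I, 0, 0]; row 4: [I, 0, 0, 0].
M = (4)*1 + (-4/3)*rho(γ2) + (-4/3)*rho(γ4) + (-1)*rho(γ13), summed entrywise (1 is the identity matrix):
Answer: row 1: [4, 0, -4/3, -4/3 + I]; row 2: [0, 4, -4/3 - I, 4/3]; row 3: [4/3, 4/3 + I, 4, 0]; row 4: [4/3 - I, -4/3, 0, 4]


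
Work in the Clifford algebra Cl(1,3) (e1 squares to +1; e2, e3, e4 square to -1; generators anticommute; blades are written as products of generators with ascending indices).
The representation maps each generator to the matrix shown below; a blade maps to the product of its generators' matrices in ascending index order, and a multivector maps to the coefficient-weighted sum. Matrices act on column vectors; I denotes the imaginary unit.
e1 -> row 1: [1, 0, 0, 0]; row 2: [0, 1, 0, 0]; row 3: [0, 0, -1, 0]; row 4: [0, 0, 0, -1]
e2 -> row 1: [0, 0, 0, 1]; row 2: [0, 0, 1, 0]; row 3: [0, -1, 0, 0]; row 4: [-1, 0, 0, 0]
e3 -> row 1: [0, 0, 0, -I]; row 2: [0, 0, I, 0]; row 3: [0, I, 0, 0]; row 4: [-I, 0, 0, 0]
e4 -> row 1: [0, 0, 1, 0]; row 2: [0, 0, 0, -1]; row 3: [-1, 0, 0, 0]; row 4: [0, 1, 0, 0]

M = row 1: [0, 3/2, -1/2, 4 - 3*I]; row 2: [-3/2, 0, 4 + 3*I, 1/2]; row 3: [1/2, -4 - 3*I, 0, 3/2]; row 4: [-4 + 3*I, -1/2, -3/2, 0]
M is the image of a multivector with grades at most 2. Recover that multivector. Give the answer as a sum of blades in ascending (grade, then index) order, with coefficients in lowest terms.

Method: the blade images are trace-orthogonal — tr(rho(e_A) rho(e_B)^-1) = 4 if A = B and 0 otherwise — and rho(e_A)^-1 = (e_A)^2 * rho(e_A) with (e_A)^2 = +1 or -1, so the coefficient of e_A in the preimage is (e_A)^2 * tr(M rho(e_A))/4.
Nonzero projections over blades of grade <= 2: e2: (e2)^2 = -1, tr(M rho(e2)) = -16, coefficient 4; e4: (e4)^2 = -1, tr(M rho(e4)) = 2, coefficient -1/2; e1 e3: (e1 e3)^2 = +1, tr(M rho(e1 e3)) = 12, coefficient 3; e2 e4: (e2 e4)^2 = -1, tr(M rho(e2 e4)) = -6, coefficient 3/2. Every other blade of grade <= 2 projects to 0.
Answer: 4*e2 - 1/2*e4 + 3*e1 e3 + 3/2*e2 e4


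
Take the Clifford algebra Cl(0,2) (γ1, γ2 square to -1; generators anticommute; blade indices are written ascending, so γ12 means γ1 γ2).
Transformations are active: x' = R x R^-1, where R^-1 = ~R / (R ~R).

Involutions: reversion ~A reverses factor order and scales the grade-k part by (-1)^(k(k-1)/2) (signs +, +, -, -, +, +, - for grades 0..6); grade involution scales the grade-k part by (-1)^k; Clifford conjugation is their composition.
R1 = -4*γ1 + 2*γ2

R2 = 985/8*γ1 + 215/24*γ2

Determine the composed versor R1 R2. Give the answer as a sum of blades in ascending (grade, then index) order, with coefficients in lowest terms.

Distribute over the terms of R1 (each basis-blade product reordered to ascending indices, repeated generators contracted through their squares):
(-4*γ1) R2 = 985/2 - 215/6*γ12
(2*γ2) R2 = -215/12 - 985/4*γ12
Summing the partial products and collecting blades:
Answer: 5695/12 - 3385/12*γ12


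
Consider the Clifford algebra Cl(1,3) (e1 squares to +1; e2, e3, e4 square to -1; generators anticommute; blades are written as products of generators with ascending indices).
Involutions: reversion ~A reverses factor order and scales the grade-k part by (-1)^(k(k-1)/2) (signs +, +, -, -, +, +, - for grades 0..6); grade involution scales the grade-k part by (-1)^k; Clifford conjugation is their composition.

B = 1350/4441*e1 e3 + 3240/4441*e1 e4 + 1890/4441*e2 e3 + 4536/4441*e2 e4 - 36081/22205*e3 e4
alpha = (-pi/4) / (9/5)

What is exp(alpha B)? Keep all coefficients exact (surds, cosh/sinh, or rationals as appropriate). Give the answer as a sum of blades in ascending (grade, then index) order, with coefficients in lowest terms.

B^2 term by term: the squares give (1350/4441)^2*(e1 e3)^2 + (3240/4441)^2*(e1 e4)^2 + (1890/4441)^2*(e2 e3)^2 + (4536/4441)^2*(e2 e4)^2 + (-36081/22205)^2*(e3 e4)^2 = 1822500/19722481*(+1) + 10497600/19722481*(+1) + 3572100/19722481*(-1) + 20575296/19722481*(-1) + 1301838561/493062025*(-1) = -81/25 (each basis 2-blade squares to minus the product of its generators' squares); cross terms between blades sharing an index anticommute and cancel; the commuting (index-disjoint) pairs give grade-4 terms 2*c*c'*(blade product), which cancel blade by blade — e1 e2 e3 e4: -12247200/19722481 + 12247200/19722481 = 0 — confirming B is simple. So B^2 = -81/25.
B^2 = -81/25 — a negative square means the series sums to a rotation: l = 9/5, alpha*l = -pi/4, so exp(alpha B) = cos(-pi/4) + (sin(-pi/4)/(9/5))*B = sqrt(2)/2 + (-5*sqrt(2)/18)*B.
Answer: sqrt(2)/2 - 375*sqrt(2)/4441*e1 e3 - 900*sqrt(2)/4441*e1 e4 - 525*sqrt(2)/4441*e2 e3 - 1260*sqrt(2)/4441*e2 e4 + 4009*sqrt(2)/8882*e3 e4


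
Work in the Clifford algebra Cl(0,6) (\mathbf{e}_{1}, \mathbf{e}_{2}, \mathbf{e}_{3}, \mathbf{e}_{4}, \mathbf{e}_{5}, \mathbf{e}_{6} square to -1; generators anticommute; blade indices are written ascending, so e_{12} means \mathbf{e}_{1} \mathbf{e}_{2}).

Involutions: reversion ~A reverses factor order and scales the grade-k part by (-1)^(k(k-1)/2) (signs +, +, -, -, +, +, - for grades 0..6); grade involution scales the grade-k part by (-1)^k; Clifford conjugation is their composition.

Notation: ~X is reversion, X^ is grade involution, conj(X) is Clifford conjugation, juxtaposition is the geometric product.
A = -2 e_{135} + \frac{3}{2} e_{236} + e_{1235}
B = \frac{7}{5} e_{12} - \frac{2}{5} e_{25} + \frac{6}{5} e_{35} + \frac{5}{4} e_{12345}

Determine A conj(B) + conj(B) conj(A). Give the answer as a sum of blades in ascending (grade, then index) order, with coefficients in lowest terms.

first term: -\frac{12}{5} e_{1} + \frac{5}{4} e_{4} + \frac{6}{5} e_{12} + \frac{2}{5} e_{13} - \frac{5}{2} e_{24} + \frac{7}{5} e_{35} + \frac{4}{5} e_{123} - \frac{21}{10} e_{136} - \frac{14}{5} e_{235} + \frac{9}{5} e_{256} + \frac{3}{5} e_{356} - \frac{15}{8} e_{1456}
second term: -\frac{12}{5} e_{1} + \frac{5}{4} e_{4} + \frac{6}{5} e_{12} + \frac{2}{5} e_{13} - \frac{5}{2} e_{24} + \frac{7}{5} e_{35} - \frac{4}{5} e_{123} + \frac{21}{10} e_{136} + \frac{14}{5} e_{235} - \frac{9}{5} e_{256} - \frac{3}{5} e_{356} + \frac{15}{8} e_{1456}
Answer: -\frac{24}{5} e_{1} + \frac{5}{2} e_{4} + \frac{12}{5} e_{12} + \frac{4}{5} e_{13} - 5 e_{24} + \frac{14}{5} e_{35}


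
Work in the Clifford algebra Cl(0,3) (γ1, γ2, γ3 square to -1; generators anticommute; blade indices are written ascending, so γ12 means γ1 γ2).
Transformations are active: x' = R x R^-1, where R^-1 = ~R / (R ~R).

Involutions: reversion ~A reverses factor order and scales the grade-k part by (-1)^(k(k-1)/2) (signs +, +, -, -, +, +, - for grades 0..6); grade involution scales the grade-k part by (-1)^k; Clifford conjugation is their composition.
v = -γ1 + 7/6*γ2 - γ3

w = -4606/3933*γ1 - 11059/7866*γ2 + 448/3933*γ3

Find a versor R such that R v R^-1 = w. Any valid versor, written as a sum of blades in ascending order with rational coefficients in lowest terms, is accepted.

Equal squares first: v^2 = w^2 = -121/36. Then v + w = -8539/3933*γ1 - 941/3933*γ2 - 3485/3933*γ3 is a versor taking v to w, provided it is invertible.
Answer: -8539/3933*γ1 - 941/3933*γ2 - 3485/3933*γ3


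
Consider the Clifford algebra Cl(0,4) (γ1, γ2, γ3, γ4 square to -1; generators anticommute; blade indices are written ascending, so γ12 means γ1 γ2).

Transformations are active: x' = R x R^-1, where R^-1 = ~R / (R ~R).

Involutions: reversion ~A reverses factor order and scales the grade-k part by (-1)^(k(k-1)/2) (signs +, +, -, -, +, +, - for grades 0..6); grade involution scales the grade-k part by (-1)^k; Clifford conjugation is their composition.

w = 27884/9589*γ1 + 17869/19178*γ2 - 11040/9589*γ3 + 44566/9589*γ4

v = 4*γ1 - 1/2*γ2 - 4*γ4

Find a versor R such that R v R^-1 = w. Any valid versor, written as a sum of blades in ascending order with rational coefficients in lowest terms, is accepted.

Construction: equal norms (both -129/4) license R = v + w = 66240/9589*γ1 + 4140/9589*γ2 - 11040/9589*γ3 + 6210/9589*γ4 — nothing changes along that direction, while (v - w)/2 changes sign, so v maps onto w.
Answer: 66240/9589*γ1 + 4140/9589*γ2 - 11040/9589*γ3 + 6210/9589*γ4


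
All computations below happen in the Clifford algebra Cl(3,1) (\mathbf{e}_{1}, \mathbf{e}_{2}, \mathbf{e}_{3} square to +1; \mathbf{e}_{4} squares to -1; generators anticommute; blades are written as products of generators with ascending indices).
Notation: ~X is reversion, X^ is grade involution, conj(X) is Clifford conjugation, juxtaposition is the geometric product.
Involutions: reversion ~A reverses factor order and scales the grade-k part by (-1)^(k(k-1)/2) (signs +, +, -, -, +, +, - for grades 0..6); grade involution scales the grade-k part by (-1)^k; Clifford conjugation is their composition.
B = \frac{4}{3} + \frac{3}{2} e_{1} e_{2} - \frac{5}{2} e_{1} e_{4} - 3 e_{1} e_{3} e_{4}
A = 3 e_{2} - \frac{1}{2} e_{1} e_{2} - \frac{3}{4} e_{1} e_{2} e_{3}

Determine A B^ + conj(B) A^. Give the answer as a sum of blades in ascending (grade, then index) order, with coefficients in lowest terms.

first term: \frac{3}{4} - \frac{9}{2} e_{1} + 4 e_{2} + \frac{9}{8} e_{3} - \frac{2}{3} e_{1} e_{2} - \frac{7}{2} e_{2} e_{4} - e_{1} e_{2} e_{3} + \frac{15}{2} e_{1} e_{2} e_{4} + \frac{27}{8} e_{2} e_{3} e_{4} - 9 e_{1} e_{2} e_{3} e_{4}
second term: -\frac{3}{4} + \frac{9}{2} e_{1} - 4 e_{2} + \frac{9}{8} e_{3} - \frac{2}{3} e_{1} e_{2} + e_{2} e_{4} + e_{1} e_{2} e_{3} + \frac{15}{2} e_{1} e_{2} e_{4} - \frac{3}{8} e_{2} e_{3} e_{4} + 9 e_{1} e_{2} e_{3} e_{4}
Answer: \frac{9}{4} e_{3} - \frac{4}{3} e_{1} e_{2} - \frac{5}{2} e_{2} e_{4} + 15 e_{1} e_{2} e_{4} + 3 e_{2} e_{3} e_{4}


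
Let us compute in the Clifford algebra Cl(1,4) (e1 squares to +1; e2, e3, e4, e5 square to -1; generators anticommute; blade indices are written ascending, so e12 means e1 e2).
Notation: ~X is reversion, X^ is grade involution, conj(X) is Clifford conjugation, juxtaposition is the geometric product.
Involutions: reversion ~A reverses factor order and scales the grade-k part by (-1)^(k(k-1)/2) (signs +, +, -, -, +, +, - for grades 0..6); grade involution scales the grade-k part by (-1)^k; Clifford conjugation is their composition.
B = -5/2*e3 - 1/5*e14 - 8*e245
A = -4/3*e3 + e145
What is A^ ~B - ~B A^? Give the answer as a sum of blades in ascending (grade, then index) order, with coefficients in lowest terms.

first term: 10/3 - 1/5*e5 + 8*e12 - 4/15*e134 + 5/2*e1345 - 32/3*e2345
second term: 10/3 - 1/5*e5 - 8*e12 - 4/15*e134 - 5/2*e1345 + 32/3*e2345
Answer: 16*e12 + 5*e1345 - 64/3*e2345


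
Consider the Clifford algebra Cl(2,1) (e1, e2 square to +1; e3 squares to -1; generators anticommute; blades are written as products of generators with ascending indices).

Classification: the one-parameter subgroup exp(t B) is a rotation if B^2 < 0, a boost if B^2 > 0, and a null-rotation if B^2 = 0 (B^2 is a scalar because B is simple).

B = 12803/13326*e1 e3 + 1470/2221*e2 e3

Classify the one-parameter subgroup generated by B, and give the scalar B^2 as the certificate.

B^2 term by term: the squares give (12803/13326)^2*(e1 e3)^2 + (1470/2221)^2*(e2 e3)^2 = 163916809/177582276*(+1) + 2160900/4932841*(+1) = 49/36 (each basis 2-blade squares to minus the product of its generators' squares); cross terms between blades sharing an index anticommute and cancel. So B^2 = 49/36.
Answer: boost, certificate B^2 = 49/36. The invariant at work: B^2 = 49/36 is unchanged by conjugation, hence its sign classifies the subgroup whatever basis B is written in.


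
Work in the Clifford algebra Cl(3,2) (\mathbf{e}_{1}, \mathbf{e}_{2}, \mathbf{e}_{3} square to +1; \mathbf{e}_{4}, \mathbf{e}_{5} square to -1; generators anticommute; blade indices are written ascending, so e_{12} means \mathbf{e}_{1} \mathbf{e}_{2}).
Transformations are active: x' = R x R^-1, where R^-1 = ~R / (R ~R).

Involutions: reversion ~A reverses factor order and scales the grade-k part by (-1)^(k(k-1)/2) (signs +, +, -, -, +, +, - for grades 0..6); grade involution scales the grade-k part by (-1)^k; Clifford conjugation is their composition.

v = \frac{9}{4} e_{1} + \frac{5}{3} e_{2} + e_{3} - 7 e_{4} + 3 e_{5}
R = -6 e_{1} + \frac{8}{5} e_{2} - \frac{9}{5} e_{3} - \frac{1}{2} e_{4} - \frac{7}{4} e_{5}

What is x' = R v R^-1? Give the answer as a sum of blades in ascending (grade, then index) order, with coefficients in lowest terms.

~R = -6 e_{1} + \frac{8}{5} e_{2} - \frac{9}{5} e_{3} - \frac{1}{2} e_{4} - \frac{7}{4} e_{5}, and R ~R = \frac{3079}{80}, so R^-1 = ~R / (\frac{3079}{80}).
R v = -\frac{653}{60} - \frac{68}{5} e_{12} - \frac{39}{20} e_{13} + \frac{345}{8} e_{14} - \frac{225}{16} e_{15} + \frac{23}{5} e_{23} - \frac{311}{30} e_{24} + \frac{463}{60} e_{25} + \frac{131}{10} e_{34} - \frac{73}{20} e_{35} - \frac{55}{4} e_{45}
Answer: \frac{14081}{12316} e_{1} - \frac{39589}{15395} e_{2} + \frac{277}{15395} e_{3} + \frac{67271}{9237} e_{4} - \frac{18569}{9237} e_{5}


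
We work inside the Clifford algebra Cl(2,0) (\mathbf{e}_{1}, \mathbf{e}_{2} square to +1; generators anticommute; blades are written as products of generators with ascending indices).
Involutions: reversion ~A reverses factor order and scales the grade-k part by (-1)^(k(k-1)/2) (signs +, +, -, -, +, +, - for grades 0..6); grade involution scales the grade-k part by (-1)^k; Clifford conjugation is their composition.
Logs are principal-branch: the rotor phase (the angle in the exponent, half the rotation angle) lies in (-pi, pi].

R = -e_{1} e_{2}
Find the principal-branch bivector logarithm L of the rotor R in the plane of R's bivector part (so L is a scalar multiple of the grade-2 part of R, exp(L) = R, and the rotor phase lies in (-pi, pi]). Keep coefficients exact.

The scalar part of R is 0, so the principal-branch rotor phase is pinned; divide the bivector part by its sine to get the unit plane — L is the phase times that plane.
Concretely: cos(phase) = 0 gives phase = ±\frac{\pi}{2}, and since phase/sin(phase) is even the sign is immaterial: L = (phase/sin(phase)) * <R>_2 = (\frac{\pi}{2}) * <R>_2.
Answer: - \frac{\pi}{2} e_{1} e_{2}


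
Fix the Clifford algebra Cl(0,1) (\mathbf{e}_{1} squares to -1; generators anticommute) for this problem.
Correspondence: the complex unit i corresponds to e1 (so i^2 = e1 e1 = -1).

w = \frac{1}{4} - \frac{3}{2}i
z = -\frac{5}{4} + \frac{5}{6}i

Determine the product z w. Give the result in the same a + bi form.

In blades: z = -\frac{5}{4} + \frac{5}{6} e_{1}, w = \frac{1}{4} - \frac{3}{2} e_{1}.
Distribute z over w term by term (generator squares from the signature, products reordered to ascending indices): (-\frac{5}{4})*w = -\frac{5}{16} + \frac{15}{8} e_{1}; (\frac{5}{6} e_{1})*w = \frac{5}{4} + \frac{5}{24} e_{1}.
Sum: \frac{15}{16} + \frac{25}{12} e_{1}; translating back through the correspondence:
Answer: \frac{15}{16} + \frac{25}{12}i


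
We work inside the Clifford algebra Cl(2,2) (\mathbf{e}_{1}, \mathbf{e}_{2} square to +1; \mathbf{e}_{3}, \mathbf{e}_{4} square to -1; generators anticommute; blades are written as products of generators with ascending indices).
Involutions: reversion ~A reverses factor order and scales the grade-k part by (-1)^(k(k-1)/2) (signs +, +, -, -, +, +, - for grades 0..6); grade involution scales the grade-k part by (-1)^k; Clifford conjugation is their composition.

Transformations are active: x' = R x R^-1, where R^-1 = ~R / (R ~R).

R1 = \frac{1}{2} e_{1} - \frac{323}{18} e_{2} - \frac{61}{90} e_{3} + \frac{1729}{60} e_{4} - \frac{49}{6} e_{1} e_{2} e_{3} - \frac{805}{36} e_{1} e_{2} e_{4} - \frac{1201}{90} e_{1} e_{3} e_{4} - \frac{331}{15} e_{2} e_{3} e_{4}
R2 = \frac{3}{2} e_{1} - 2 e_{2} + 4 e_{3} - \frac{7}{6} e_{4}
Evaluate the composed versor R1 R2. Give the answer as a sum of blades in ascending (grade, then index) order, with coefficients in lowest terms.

Distribute over the terms of R2 (each basis-blade product reordered to ascending indices, repeated generators contracted through their squares):
R1 (\frac{3}{2} e_{1}) = \frac{3}{4} + \frac{323}{12} e_{1} e_{2} + \frac{61}{60} e_{1} e_{3} - \frac{1729}{40} e_{1} e_{4} - \frac{49}{4} e_{2} e_{3} - \frac{805}{24} e_{2} e_{4} - \frac{1201}{60} e_{3} e_{4} + \frac{331}{10} e_{1} e_{2} e_{3} e_{4}
R1 (-2 e_{2}) = \frac{323}{9} - e_{1} e_{2} - \frac{49}{3} e_{1} e_{3} - \frac{805}{18} e_{1} e_{4} - \frac{61}{45} e_{2} e_{3} + \frac{1729}{30} e_{2} e_{4} + \frac{662}{15} e_{3} e_{4} + \frac{1201}{45} e_{1} e_{2} e_{3} e_{4}
R1 (4 e_{3}) = \frac{122}{45} + \frac{98}{3} e_{1} e_{2} + 2 e_{1} e_{3} - \frac{2402}{45} e_{1} e_{4} - \frac{646}{9} e_{2} e_{3} - \frac{1324}{15} e_{2} e_{4} - \frac{1729}{15} e_{3} e_{4} + \frac{805}{9} e_{1} e_{2} e_{3} e_{4}
R1 (-\frac{7}{6} e_{4}) = \frac{12103}{360} - \frac{5635}{216} e_{1} e_{2} - \frac{8407}{540} e_{1} e_{3} - \frac{7}{12} e_{1} e_{4} - \frac{2317}{90} e_{2} e_{3} + \frac{2261}{108} e_{2} e_{4} + \frac{427}{540} e_{3} e_{4} + \frac{343}{36} e_{1} e_{2} e_{3} e_{4}
Summing the partial products and collecting blades:
Answer: \frac{26269}{360} + \frac{7019}{216} e_{1} e_{2} - \frac{7799}{270} e_{1} e_{3} - \frac{17029}{120} e_{1} e_{4} - \frac{20003}{180} e_{2} e_{3} - \frac{46699}{1080} e_{2} e_{4} - \frac{24397}{270} e_{3} e_{4} + \frac{28577}{180} e_{1} e_{2} e_{3} e_{4}


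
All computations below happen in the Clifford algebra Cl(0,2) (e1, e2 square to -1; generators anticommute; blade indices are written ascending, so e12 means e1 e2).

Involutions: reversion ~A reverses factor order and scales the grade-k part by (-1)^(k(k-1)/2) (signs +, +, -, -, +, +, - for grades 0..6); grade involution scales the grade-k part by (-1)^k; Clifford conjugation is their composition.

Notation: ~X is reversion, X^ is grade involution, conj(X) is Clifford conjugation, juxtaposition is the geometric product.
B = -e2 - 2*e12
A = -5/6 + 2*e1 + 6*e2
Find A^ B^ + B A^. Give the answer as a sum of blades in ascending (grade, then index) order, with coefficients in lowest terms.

first term: 6 + 12*e1 - 29/6*e2 - 1/3*e12
second term: -6 - 12*e1 + 29/6*e2 - 1/3*e12
Answer: -2/3*e12


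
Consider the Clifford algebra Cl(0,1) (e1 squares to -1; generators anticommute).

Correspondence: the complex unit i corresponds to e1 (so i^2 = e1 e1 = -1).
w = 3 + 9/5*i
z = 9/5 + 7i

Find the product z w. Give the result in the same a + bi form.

In blades: z = 9/5 + 7*e1, w = 3 + 9/5*e1.
Distribute z over w term by term (generator squares from the signature, products reordered to ascending indices): (9/5)*w = 27/5 + 81/25*e1; (7*e1)*w = -63/5 + 21*e1.
Sum: -36/5 + 606/25*e1; translating back through the correspondence:
Answer: -36/5 + 606/25*i


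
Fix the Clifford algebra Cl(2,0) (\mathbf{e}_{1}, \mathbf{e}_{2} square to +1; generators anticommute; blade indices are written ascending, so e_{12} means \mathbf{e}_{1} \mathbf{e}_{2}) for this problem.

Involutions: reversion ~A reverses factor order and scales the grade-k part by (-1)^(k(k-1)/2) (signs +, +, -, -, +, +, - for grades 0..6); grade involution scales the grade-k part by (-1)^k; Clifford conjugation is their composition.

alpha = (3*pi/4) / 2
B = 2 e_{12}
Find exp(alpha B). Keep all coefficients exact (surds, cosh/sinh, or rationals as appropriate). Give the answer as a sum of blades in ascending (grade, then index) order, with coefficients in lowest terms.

B^2 = (2)^2*(e_{12})^2 = 4*(-1) = -4 (a basis 2-blade squares to minus the product of its generators' squares).
B^2 = -4 — B^2 < 0, so the exponential closes trigonometrically: l = 2, alpha*l = \frac{3 \pi}{4}, so exp(alpha B) = cos(\frac{3 \pi}{4}) + (sin(\frac{3 \pi}{4})/2)*B = - \frac{\sqrt{2}}{2} + (\frac{\sqrt{2}}{4})*B.
Answer: - \frac{\sqrt{2}}{2} + \frac{\sqrt{2}}{2} e_{12}


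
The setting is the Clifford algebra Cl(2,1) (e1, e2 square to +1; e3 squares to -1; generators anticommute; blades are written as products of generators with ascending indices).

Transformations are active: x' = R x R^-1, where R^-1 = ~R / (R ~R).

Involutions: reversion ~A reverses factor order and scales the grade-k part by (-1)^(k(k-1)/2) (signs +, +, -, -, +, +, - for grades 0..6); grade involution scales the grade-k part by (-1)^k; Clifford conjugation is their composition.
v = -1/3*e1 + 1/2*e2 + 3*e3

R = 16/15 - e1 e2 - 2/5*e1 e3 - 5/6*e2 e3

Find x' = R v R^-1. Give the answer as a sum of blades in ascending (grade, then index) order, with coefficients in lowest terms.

~R = 16/15 + e1 e2 + 2/5*e1 e3 + 5/6*e2 e3, and R ~R = 77/60, so R^-1 = ~R / (77/60).
R v = 31/90*e1 + 27/10*e2 + 209/60*e3 - 227/90*e1 e2 e3
Answer: -391/165*e1 + 367/66*e2 + 1109/165*e3


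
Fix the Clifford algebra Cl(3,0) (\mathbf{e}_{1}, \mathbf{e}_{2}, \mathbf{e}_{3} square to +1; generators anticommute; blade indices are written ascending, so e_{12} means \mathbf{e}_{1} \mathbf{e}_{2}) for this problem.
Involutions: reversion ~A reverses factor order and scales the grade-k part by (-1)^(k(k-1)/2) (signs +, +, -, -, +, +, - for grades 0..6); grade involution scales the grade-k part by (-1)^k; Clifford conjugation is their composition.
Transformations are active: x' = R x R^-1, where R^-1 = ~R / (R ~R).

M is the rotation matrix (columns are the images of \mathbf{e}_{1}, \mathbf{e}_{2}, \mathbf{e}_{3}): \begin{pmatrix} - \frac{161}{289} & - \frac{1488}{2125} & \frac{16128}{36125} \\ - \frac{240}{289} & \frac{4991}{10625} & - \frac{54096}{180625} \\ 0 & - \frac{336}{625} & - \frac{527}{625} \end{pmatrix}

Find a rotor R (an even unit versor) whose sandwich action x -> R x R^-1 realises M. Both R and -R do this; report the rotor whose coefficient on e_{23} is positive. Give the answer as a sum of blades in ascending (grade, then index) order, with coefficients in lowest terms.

Method: write R = a + b12*e_{12} + b13*e_{13} + b23*e_{23} with a^2 + b12^2 + b13^2 + b23^2 = 1 (so R^-1 = ~R). Expanding the columns R e_j ~R gives tr M = 4a^2 - 1 and, from the antisymmetric part, M21 - M12 = -4a*b12, M13 - M31 = 4a*b13, M32 - M23 = -4a*b23.
Here tr M = -\frac{168081}{180625}, so a^2 = (1 + tr M)/4 = \frac{3136}{180625} and a = ±\frac{56}{425}. Taking a = \frac{56}{425}: M21 - M12 = -\frac{4704}{36125}, M13 - M31 = \frac{16128}{36125}, M32 - M23 = -\frac{43008}{180625}, giving b12 = \frac{21}{85}, b13 = \frac{72}{85}, b23 = \frac{192}{425}, i.e. R = \frac{56}{425} + \frac{21}{85} e_{12} + \frac{72}{85} e_{13} + \frac{192}{425} e_{23}.
Its e_{23} coefficient is already positive.
Answer: \frac{56}{425} + \frac{21}{85} e_{12} + \frac{72}{85} e_{13} + \frac{192}{425} e_{23}. Uniqueness: Spin(3) -> SO(3) maps R and -R to the same rotation of trace -\frac{168081}{180625}; fixing the sign of the e_{23} coefficient removes the ambiguity.


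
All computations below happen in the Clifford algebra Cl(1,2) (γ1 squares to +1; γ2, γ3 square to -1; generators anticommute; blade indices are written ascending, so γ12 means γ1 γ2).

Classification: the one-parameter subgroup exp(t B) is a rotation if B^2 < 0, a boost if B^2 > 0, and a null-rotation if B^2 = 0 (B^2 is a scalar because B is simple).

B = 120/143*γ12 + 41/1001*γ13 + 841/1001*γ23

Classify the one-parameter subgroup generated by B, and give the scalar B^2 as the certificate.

B^2 term by term: the squares give (120/143)^2*(γ12)^2 + (41/1001)^2*(γ13)^2 + (841/1001)^2*(γ23)^2 = 14400/20449*(+1) + 1681/1002001*(+1) + 707281/1002001*(-1) = 0 (each basis 2-blade squares to minus the product of its generators' squares); cross terms between blades sharing an index anticommute and cancel. So B^2 = 0.
Answer: null-rotation, certificate B^2 = 0. No conjugation can change B^2 = 0; the sign gives the class.


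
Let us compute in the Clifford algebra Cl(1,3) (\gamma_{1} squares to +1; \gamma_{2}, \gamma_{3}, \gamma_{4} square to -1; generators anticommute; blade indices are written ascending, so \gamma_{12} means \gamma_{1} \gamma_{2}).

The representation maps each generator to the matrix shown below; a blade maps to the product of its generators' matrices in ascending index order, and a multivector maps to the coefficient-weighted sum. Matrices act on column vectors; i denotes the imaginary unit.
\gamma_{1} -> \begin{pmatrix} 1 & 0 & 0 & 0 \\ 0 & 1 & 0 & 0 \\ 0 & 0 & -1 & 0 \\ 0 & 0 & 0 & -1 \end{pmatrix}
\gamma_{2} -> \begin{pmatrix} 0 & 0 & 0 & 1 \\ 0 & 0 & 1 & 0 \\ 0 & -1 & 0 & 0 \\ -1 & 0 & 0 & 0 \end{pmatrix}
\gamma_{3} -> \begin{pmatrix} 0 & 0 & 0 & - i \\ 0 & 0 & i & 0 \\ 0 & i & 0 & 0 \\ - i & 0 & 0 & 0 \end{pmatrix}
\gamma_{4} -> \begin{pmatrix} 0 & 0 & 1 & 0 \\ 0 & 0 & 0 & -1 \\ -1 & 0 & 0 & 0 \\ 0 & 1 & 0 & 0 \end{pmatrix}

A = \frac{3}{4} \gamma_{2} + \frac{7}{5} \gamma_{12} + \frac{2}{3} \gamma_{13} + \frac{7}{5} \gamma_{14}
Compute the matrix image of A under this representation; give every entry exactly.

Bivector images (products of the table entries): rho(\gamma_{12}) = rho(\gamma_{1})rho(\gamma_{2}) = \begin{pmatrix} 0 & 0 & 0 & 1 \\ 0 & 0 & 1 & 0 \\ 0 & 1 & 0 & 0 \\ 1 & 0 & 0 & 0 \end{pmatrix}; rho(\gamma_{13}) = rho(\gamma_{1})rho(\gamma_{3}) = \begin{pmatrix} 0 & 0 & 0 & - i \\ 0 & 0 & i & 0 \\ 0 & - i & 0 & 0 \\ i & 0 & 0 & 0 \end{pmatrix}; rho(\gamma_{14}) = rho(\gamma_{1})rho(\gamma_{4}) = \begin{pmatrix} 0 & 0 & 1 & 0 \\ 0 & 0 & 0 & -1 \\ 1 & 0 & 0 & 0 \\ 0 & -1 & 0 & 0 \end{pmatrix}.
M = (\frac{3}{4})*rho(\gamma_{2}) + (\frac{7}{5})*rho(\gamma_{12}) + (\frac{2}{3})*rho(\gamma_{13}) + (\frac{7}{5})*rho(\gamma_{14}), summed entrywise:
Answer: \begin{pmatrix} 0 & 0 & \frac{7}{5} & \frac{43}{20} - \frac{2 i}{3} \\ 0 & 0 & \frac{43}{20} + \frac{2 i}{3} & - \frac{7}{5} \\ \frac{7}{5} & \frac{13}{20} - \frac{2 i}{3} & 0 & 0 \\ \frac{13}{20} + \frac{2 i}{3} & - \frac{7}{5} & 0 & 0 \end{pmatrix}


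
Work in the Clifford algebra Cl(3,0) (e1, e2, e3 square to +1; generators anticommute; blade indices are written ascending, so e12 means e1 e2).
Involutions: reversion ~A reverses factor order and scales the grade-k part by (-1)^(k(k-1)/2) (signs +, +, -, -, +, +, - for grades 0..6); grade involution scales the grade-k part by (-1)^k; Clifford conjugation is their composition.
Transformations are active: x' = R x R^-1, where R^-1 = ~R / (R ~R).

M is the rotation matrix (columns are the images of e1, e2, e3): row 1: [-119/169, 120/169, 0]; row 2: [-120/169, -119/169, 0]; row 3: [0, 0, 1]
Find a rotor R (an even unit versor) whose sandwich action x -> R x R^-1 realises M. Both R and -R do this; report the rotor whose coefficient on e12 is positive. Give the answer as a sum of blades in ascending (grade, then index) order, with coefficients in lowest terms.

Method: write R = a + b12*e12 + b13*e13 + b23*e23 with a^2 + b12^2 + b13^2 + b23^2 = 1 (so R^-1 = ~R). Expanding the columns R e_j ~R gives tr M = 4a^2 - 1 and, from the antisymmetric part, M21 - M12 = -4a*b12, M13 - M31 = 4a*b13, M32 - M23 = -4a*b23.
Here tr M = -69/169, so a^2 = (1 + tr M)/4 = 25/169 and a = ±5/13. Taking a = 5/13: M21 - M12 = -240/169, M13 - M31 = 0, M32 - M23 = 0, giving b12 = 12/13, b13 = 0, b23 = 0, i.e. R = 5/13 + 12/13*e12.
Its e12 coefficient is already positive.
Answer: 5/13 + 12/13*e12. Recall the cover is two-to-one: with M of trace -69/169, both preimages act alike, and the stated e12 sign chooses the sheet.
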